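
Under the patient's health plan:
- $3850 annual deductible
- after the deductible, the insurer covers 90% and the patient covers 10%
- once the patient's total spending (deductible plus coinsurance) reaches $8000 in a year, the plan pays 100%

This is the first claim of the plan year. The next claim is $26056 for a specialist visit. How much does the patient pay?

$6070.60

Deductible not yet touched, so the first $3850 of the bill goes to the deductible.
The remaining $22206 (= $26056 − $3850) moves to coinsurance.
10% of $22206 = $2220.60 falls to the patient.
That puts the patient's cost at $3850 + $2220.60 = $6070.60 before any cap.
Cumulative spending $0 + $6070.60 = $6070.60 stays under the $8000 maximum.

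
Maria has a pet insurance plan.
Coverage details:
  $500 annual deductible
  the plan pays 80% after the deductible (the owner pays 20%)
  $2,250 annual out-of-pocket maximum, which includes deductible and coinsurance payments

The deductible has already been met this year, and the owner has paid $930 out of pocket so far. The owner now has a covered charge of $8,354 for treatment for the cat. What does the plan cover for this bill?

The deductible is already satisfied, so the full bill goes to coinsurance.
Coinsurance: $8,354 × 20% = $1,670.80.
Year-to-date out-of-pocket would reach $930 + $1,670.80 = $2,600.80, above the $2,250 maximum, so the owner pays only $2,250 − $930 = $1,320.
The plan picks up $8,354 − $1,320 = $7,034.

$7,034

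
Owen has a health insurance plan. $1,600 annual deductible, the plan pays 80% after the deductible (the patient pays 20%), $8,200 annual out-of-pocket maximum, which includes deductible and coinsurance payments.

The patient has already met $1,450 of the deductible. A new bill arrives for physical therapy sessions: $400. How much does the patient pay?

$1,450 of the $1,600 deductible is already met, leaving $150.
The remaining $250 (= $400 − $150) moves to coinsurance.
Coinsurance: $250 × 20% = $50.
Patient responsibility before any cap: $150 + $50 = $200.
Year-to-date out-of-pocket becomes $1,450 + $200 = $1,650, still under the $8,200 maximum, so no cap applies.

$200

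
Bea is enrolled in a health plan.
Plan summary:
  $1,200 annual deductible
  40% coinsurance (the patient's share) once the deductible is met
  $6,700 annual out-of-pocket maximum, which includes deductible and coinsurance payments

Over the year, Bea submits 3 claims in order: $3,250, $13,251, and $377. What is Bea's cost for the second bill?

Claim 1 — $3,250: $1,200 finishes the deductible; $2,050 goes to coinsurance; patient's 40% is $820. Patient pays $2,020; OOP now $2,020.
Claim 2 — $13,251: deductible met; 40% of $13,251 = $5,300.40. That would push OOP to $7,320.40, over the $6,700 cap, so patient pays $6,700 − $2,020 = $4,680.

$4,680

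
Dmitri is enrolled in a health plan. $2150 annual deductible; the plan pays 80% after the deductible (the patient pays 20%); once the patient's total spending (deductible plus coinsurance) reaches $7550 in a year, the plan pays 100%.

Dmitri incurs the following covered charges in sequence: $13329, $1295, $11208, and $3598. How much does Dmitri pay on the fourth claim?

Claim 1 ($13329): deductible takes $2150, $11179 remains; coinsurance $11179 × 20% = $2235.80. Patient owes $4385.80 (running OOP $4385.80).
Claim 2 ($1295): deductible already satisfied, so patient's share is 20% × $1295 = $259. Patient owes $259 (running OOP $4644.80).
Claim 3 ($11208): 20% coinsurance on $11208 = $2241.60. Patient pays $2241.60; OOP now $6886.40.
Claim 4 ($3598): deductible met; 20% of $3598 = $719.60. That would push OOP to $7606, over the $7550 cap, so patient pays $7550 − $6886.40 = $663.60.

$663.60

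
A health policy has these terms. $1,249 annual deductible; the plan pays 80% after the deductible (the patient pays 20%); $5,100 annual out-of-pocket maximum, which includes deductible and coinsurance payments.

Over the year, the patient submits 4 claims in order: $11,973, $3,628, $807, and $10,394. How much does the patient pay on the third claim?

$161.40

Bill 1, $11,973: $1,249 to deductible, leaving $10,724; 20% of $10,724 = $2,144.80. Patient pays $3,393.80; OOP now $3,393.80.
Bill 2, $3,628: 20% coinsurance on $3,628 = $725.60. Cost to patient: $725.60. OOP to date $4,119.40.
Bill 3, $807: 20% coinsurance on $807 = $161.40. Cost to patient: $161.40. OOP to date $4,280.80.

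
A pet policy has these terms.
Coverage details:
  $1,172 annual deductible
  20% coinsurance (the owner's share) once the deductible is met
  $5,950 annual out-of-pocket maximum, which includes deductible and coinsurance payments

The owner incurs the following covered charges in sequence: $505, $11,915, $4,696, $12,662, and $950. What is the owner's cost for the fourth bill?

Claim 1 — $505: all of it applies to the deductible. Owner pays $505; OOP now $505.
Claim 2 — $11,915: $667 to deductible, leaving $11,248; coinsurance $11,248 × 20% = $2,249.60. Cost to owner: $2,916.60. OOP to date $3,421.60.
Claim 3 — $4,696: 20% coinsurance on $4,696 = $939.20. Owner owes $939.20 (running OOP $4,360.80).
Claim 4 — $12,662: 20% coinsurance on $12,662 = $2,532.40. OOP would hit $6,893.20 > $5,950, so the cap limits the owner to $5,950 − $4,360.80 = $1,589.20.

$1,589.20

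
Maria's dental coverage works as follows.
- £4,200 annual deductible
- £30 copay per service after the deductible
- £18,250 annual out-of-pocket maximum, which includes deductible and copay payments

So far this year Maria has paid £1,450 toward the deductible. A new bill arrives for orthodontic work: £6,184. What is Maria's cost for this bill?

£2,780

Deductible still to meet: £4,200 − £1,450 = £2,750.
That leaves £6,184 − £2,750 = £3,434 for the copay.
Copay on this service: £30.
So the patient owes £2,750 + £30 = £2,780 before any cap.
Year-to-date out-of-pocket becomes £1,450 + £2,780 = £4,230, still under the £18,250 maximum, so no cap applies.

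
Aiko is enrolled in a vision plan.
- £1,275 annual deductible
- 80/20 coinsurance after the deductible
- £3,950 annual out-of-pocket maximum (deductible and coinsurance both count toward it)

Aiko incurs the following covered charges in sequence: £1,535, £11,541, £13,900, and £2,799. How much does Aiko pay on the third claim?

£314.80

Claim 1 (£1,535): £1,275 to deductible, leaving £260; member's 20% is £52. Cost to member: £1,327. OOP to date £1,327.
Claim 2 (£11,541): deductible already satisfied, so member's share is 20% × £11,541 = £2,308.20. Member owes £2,308.20 (running OOP £3,635.20).
Claim 3 (£13,900): 20% coinsurance on £13,900 = £2,780. That would push OOP to £6,415.20, over the £3,950 cap, so member pays £3,950 − £3,635.20 = £314.80.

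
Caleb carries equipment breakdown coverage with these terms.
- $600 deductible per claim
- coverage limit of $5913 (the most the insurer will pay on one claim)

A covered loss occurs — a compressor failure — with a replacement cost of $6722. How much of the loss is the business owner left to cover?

Subtract the deductible: $6722 − $600 = $6122.
The $5913 per-incident cap binds; insurer pays $5913.
Business owner's share is the uncovered remainder: $6722 − $5913 = $809.

$809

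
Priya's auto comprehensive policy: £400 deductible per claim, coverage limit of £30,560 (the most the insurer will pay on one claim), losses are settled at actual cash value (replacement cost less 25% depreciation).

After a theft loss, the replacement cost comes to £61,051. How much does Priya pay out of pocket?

£30,491

Actual cash value after 25% depreciation: £61,051 × 75% = £45,788.25.
Less the £400 deductible: £45,788.25 − £400 = £45,388.25.
Since £45,388.25 > £30,560, the payout is capped at £30,560.
The policyholder bears the rest of the original loss: £61,051 − £30,560 = £30,491.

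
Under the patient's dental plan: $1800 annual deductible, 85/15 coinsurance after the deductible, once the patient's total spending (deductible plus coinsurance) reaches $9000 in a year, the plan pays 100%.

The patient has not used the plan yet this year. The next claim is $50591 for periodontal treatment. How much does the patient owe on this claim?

The full $1800 deductible is still open; $1800 of this bill applies to it.
The remaining $48791 (= $50591 − $1800) moves to coinsurance.
Coinsurance: $48791 × 15% = $7318.65.
So the patient owes $1800 + $7318.65 = $9118.65 before any cap.
Year-to-date out-of-pocket would reach $0 + $9118.65 = $9118.65, above the $9000 maximum, so the patient pays only $9000 − $0 = $9000.

$9000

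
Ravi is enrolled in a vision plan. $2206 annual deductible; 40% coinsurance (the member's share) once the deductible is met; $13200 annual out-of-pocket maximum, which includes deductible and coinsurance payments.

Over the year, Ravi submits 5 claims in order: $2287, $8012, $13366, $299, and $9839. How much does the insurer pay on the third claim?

Claim 1 ($2287): deductible takes $2206, $81 remains; 40% of $81 = $32.40. Cost to member: $2238.40. OOP to date $2238.40. Plan pays $2287 − $2238.40 = $48.60.
Claim 2 ($8012): 40% coinsurance on $8012 = $3204.80. Member owes $3204.80 (running OOP $5443.20). Plan pays $8012 − $3204.80 = $4807.20.
Claim 3 ($13366): 40% coinsurance on $13366 = $5346.40. Cost to member: $5346.40. OOP to date $10789.60. Insurer: $13366 − $5346.40 = $8019.60.

$8019.60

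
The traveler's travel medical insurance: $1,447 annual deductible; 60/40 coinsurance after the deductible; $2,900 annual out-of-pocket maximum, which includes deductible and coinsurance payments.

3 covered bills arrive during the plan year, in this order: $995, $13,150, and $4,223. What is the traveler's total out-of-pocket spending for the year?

$2,900

Claim 1 ($995): all of it applies to the deductible. Cost to traveler: $995. OOP to date $995.
Claim 2 ($13,150): $452 finishes the deductible; $12,698 goes to coinsurance; 40% of $12,698 = $5,079.20. Claim cost before the cap: $452 + $5,079.20 = $5,531.20. That would push OOP to $6,526.20, over the $2,900 cap, so traveler pays $2,900 − $995 = $1,905.
Claim 3 ($4,223): deductible already satisfied, so traveler's share is 40% × $4,223 = $1,689.20. That would push OOP to $4,589.20, over the $2,900 cap, so traveler pays $2,900 − $2,900 = $0.
Total paid by the traveler: $995 + $1,905 + $0 = $2,900.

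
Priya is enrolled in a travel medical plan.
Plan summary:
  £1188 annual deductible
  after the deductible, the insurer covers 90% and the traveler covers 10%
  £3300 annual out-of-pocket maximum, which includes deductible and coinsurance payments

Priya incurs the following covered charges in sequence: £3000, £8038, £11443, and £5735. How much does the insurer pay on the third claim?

£10316

Claim 1 — £3000: deductible takes £1188, £1812 remains; 10% of £1812 = £181.20. Traveler pays £1369.20; OOP now £1369.20. Insurer: £3000 − £1369.20 = £1630.80.
Claim 2 — £8038: deductible already satisfied, so traveler's share is 10% × £8038 = £803.80. Cost to traveler: £803.80. OOP to date £2173. Plan pays £8038 − £803.80 = £7234.20.
Claim 3 — £11443: 10% coinsurance on £11443 = £1144.30. That would push OOP to £3317.30, over the £3300 cap, so traveler pays £3300 − £2173 = £1127. Insurer: £11443 − £1127 = £10316.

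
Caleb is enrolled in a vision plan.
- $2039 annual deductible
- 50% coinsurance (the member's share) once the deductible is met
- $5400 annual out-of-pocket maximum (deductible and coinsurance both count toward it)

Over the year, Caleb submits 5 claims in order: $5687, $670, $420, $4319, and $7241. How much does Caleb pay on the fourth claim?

$992

Claim 1 — $5687: $2039 finishes the deductible; $3648 goes to coinsurance; 50% of $3648 = $1824. Member owes $3863 (running OOP $3863).
Claim 2 — $670: 50% coinsurance on $670 = $335. Member owes $335 (running OOP $4198).
Claim 3 — $420: deductible already satisfied, so member's share is 50% × $420 = $210. Member pays $210; OOP now $4408.
Claim 4 — $4319: 50% coinsurance on $4319 = $2159.50. That would push OOP to $6567.50, over the $5400 cap, so member pays $5400 − $4408 = $992.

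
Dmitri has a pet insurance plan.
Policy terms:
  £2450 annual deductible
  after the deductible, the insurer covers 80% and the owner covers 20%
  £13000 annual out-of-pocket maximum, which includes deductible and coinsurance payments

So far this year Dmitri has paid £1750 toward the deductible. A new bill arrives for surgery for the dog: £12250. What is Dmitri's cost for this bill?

£3010

Deductible still to meet: £2450 − £1750 = £700.
That leaves £12250 − £700 = £11550 for coinsurance.
Owner's 20% share of £11550 is £2310.
Owner responsibility before any cap: £700 + £2310 = £3010.
Cumulative spending £1750 + £3010 = £4760 stays under the £13000 maximum.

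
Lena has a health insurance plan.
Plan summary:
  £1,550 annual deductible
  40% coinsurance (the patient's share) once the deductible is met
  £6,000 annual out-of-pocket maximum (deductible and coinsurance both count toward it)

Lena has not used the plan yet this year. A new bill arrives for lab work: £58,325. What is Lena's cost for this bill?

£6,000

Nothing has been paid toward the £1,550 deductible, so the first £1,550 of this charge is applied there.
That leaves £58,325 − £1,550 = £56,775 for coinsurance.
40% of £56,775 = £22,710 falls to the patient.
Patient responsibility before any cap: £1,550 + £22,710 = £24,260.
Adding £24,260 to the £0 already spent would give £24,260, which exceeds the £6,000 cap; the patient pays just £6,000 − £0 = £6,000.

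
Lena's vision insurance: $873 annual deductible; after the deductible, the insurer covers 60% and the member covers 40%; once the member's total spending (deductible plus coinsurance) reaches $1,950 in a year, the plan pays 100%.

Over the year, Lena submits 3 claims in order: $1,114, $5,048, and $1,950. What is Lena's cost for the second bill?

Bill 1, $1,114: deductible takes $873, $241 remains; coinsurance $241 × 40% = $96.40. Member owes $969.40 (running OOP $969.40).
Bill 2, $5,048: deductible met; 40% of $5,048 = $2,019.20. OOP would hit $2,988.60 > $1,950, so the cap limits the member to $1,950 − $969.40 = $980.60.

$980.60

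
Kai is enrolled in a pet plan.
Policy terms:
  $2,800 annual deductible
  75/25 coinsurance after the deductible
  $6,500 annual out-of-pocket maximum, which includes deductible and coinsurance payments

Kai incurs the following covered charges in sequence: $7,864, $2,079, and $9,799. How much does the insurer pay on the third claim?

$7,884.75

#1 ($7,864): $2,800 to deductible, leaving $5,064; owner's 25% is $1,266. Cost to owner: $4,066. OOP to date $4,066. Insurer: $7,864 − $4,066 = $3,798.
#2 ($2,079): deductible met; 25% of $2,079 = $519.75. Owner owes $519.75 (running OOP $4,585.75). Insurer: $2,079 − $519.75 = $1,559.25.
#3 ($9,799): deductible already satisfied, so owner's share is 25% × $9,799 = $2,449.75. Adding that to $4,585.75 gives $7,035.50, past the $6,500 cap; owner pays only $6,500 − $4,585.75 = $1,914.25. Plan pays $9,799 − $1,914.25 = $7,884.75.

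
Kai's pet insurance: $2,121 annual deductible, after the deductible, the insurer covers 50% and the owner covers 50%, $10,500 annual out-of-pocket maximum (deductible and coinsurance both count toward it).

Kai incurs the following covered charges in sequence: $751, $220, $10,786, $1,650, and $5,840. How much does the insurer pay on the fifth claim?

Bill 1, $751: entire amount goes to the deductible. Owner pays $751; OOP now $751. Insurer: $751 − $751 = $0.
Bill 2, $220: all of it applies to the deductible. Owner pays $220; OOP now $971. Insurer: $220 − $220 = $0.
Bill 3, $10,786: $1,150 to deductible, leaving $9,636; owner's 50% is $4,818. Owner pays $5,968; OOP now $6,939. Insurer: $10,786 − $5,968 = $4,818.
Bill 4, $1,650: deductible met; 50% of $1,650 = $825. Owner owes $825 (running OOP $7,764). Insurer: $1,650 − $825 = $825.
Bill 5, $5,840: deductible met; 50% of $5,840 = $2,920. That would push OOP to $10,684, over the $10,500 cap, so owner pays $10,500 − $7,764 = $2,736. Plan pays $5,840 − $2,736 = $3,104.

$3,104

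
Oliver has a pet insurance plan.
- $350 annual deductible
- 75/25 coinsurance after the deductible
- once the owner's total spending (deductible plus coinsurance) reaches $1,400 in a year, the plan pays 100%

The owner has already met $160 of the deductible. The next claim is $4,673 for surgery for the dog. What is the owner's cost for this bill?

Remaining deductible: $350 − $160 = $190.
The remaining $4,483 (= $4,673 − $190) moves to coinsurance.
25% of $4,483 = $1,120.75 falls to the owner.
Owner responsibility before any cap: $190 + $1,120.75 = $1,310.75.
That would bring total out-of-pocket to $1,470.75, past the $1,400 cap. The owner is capped at $1,400 − $160 = $1,240 on this claim.

$1,240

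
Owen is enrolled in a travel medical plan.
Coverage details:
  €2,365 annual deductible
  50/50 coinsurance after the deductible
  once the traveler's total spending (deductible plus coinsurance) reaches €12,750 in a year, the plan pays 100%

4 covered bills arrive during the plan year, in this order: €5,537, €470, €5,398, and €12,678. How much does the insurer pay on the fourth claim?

€6,813

Claim 1 (€5,537): €2,365 finishes the deductible; €3,172 goes to coinsurance; 50% of €3,172 = €1,586. Traveler pays €3,951; OOP now €3,951. Insurer: €5,537 − €3,951 = €1,586.
Claim 2 (€470): 50% coinsurance on €470 = €235. Cost to traveler: €235. OOP to date €4,186. Insurer: €470 − €235 = €235.
Claim 3 (€5,398): 50% coinsurance on €5,398 = €2,699. Cost to traveler: €2,699. OOP to date €6,885. Insurer: €5,398 − €2,699 = €2,699.
Claim 4 (€12,678): deductible already satisfied, so traveler's share is 50% × €12,678 = €6,339. That would push OOP to €13,224, over the €12,750 cap, so traveler pays €12,750 − €6,885 = €5,865. Plan pays €12,678 − €5,865 = €6,813.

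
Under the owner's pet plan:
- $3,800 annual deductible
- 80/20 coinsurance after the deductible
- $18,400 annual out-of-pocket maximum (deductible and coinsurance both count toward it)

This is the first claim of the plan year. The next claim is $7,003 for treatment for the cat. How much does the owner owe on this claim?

Deductible not yet touched, so the first $3,800 of the bill goes to the deductible.
That leaves $7,003 − $3,800 = $3,203 for coinsurance.
Coinsurance: $3,203 × 20% = $640.60.
So the owner owes $3,800 + $640.60 = $4,440.60 before any cap.
Year-to-date out-of-pocket becomes $0 + $4,440.60 = $4,440.60, still under the $18,400 maximum, so no cap applies.

$4,440.60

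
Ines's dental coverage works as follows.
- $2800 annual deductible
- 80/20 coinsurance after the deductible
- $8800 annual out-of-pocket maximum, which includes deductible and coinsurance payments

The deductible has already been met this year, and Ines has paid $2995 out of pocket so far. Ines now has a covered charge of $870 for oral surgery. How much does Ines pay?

The deductible is already satisfied, so the full bill goes to coinsurance.
Patient's 20% share of $870 is $174.
Total out-of-pocket so far would be $2995 + $174 = $3169, below the $8800 cap — no reduction.

$174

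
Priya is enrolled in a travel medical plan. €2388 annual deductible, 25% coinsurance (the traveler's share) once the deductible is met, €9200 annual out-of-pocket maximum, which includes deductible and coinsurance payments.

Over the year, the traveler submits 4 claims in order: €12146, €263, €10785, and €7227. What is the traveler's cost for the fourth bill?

Claim 1 — €12146: €2388 finishes the deductible; €9758 goes to coinsurance; coinsurance €9758 × 25% = €2439.50. Traveler pays €4827.50; OOP now €4827.50.
Claim 2 — €263: 25% coinsurance on €263 = €65.75. Traveler pays €65.75; OOP now €4893.25.
Claim 3 — €10785: deductible met; 25% of €10785 = €2696.25. Traveler owes €2696.25 (running OOP €7589.50).
Claim 4 — €7227: deductible met; 25% of €7227 = €1806.75. That would push OOP to €9396.25, over the €9200 cap, so traveler pays €9200 − €7589.50 = €1610.50.

€1610.50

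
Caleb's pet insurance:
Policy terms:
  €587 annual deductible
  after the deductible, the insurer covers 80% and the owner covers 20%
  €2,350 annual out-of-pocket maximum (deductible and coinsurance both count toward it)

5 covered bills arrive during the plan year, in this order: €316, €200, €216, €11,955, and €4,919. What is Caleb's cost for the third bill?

€100

Bill 1, €316: fully absorbed by the deductible. Cost to owner: €316. OOP to date €316.
Bill 2, €200: fully absorbed by the deductible. Owner pays €200; OOP now €516.
Bill 3, €216: €71 to deductible, leaving €145; owner's 20% is €29. Cost to owner: €100. OOP to date €616.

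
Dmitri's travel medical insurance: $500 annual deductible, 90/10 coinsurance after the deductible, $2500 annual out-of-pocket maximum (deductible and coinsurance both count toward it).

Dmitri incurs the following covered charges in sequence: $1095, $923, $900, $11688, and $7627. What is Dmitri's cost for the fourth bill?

$1168.80

Claim 1 — $1095: $500 to deductible, leaving $595; 10% of $595 = $59.50. Traveler pays $559.50; OOP now $559.50.
Claim 2 — $923: deductible already satisfied, so traveler's share is 10% × $923 = $92.30. Cost to traveler: $92.30. OOP to date $651.80.
Claim 3 — $900: 10% coinsurance on $900 = $90. Cost to traveler: $90. OOP to date $741.80.
Claim 4 — $11688: deductible met; 10% of $11688 = $1168.80. Traveler owes $1168.80 (running OOP $1910.60).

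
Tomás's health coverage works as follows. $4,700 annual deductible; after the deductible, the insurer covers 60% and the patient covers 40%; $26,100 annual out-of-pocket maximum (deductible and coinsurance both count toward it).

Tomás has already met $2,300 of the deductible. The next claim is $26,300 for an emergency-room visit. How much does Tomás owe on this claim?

$11,960

Remaining deductible: $4,700 − $2,300 = $2,400.
That leaves $26,300 − $2,400 = $23,900 for coinsurance.
40% of $23,900 = $9,560 falls to the patient.
So the patient owes $2,400 + $9,560 = $11,960 before any cap.
Total out-of-pocket so far would be $2,300 + $11,960 = $14,260, below the $26,100 cap — no reduction.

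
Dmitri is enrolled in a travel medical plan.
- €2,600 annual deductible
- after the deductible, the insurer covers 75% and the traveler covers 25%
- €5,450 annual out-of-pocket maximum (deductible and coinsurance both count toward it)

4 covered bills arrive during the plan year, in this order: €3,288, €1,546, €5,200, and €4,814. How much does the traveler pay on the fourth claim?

Claim 1 (€3,288): €2,600 finishes the deductible; €688 goes to coinsurance; coinsurance €688 × 25% = €172. Traveler owes €2,772 (running OOP €2,772).
Claim 2 (€1,546): 25% coinsurance on €1,546 = €386.50. Cost to traveler: €386.50. OOP to date €3,158.50.
Claim 3 (€5,200): deductible already satisfied, so traveler's share is 25% × €5,200 = €1,300. Cost to traveler: €1,300. OOP to date €4,458.50.
Claim 4 (€4,814): 25% coinsurance on €4,814 = €1,203.50. OOP would hit €5,662 > €5,450, so the cap limits the traveler to €5,450 − €4,458.50 = €991.50.

€991.50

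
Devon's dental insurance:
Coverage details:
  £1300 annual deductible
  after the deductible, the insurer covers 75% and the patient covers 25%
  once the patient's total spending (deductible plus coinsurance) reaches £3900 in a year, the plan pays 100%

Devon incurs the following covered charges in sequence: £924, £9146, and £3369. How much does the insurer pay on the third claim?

#1 (£924): all of it applies to the deductible. Patient pays £924; OOP now £924. Insurer: £924 − £924 = £0.
#2 (£9146): £376 finishes the deductible; £8770 goes to coinsurance; 25% of £8770 = £2192.50. Patient pays £2568.50; OOP now £3492.50. Plan pays £9146 − £2568.50 = £6577.50.
#3 (£3369): deductible already satisfied, so patient's share is 25% × £3369 = £842.25. That would push OOP to £4334.75, over the £3900 cap, so patient pays £3900 − £3492.50 = £407.50. Insurer: £3369 − £407.50 = £2961.50.

£2961.50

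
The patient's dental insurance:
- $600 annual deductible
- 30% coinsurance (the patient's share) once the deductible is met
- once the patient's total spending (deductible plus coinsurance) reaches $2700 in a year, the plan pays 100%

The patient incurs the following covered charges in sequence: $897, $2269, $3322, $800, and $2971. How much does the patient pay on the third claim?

$996.60

#1 ($897): deductible takes $600, $297 remains; 30% of $297 = $89.10. Patient pays $689.10; OOP now $689.10.
#2 ($2269): 30% coinsurance on $2269 = $680.70. Patient pays $680.70; OOP now $1369.80.
#3 ($3322): deductible already satisfied, so patient's share is 30% × $3322 = $996.60. Patient owes $996.60 (running OOP $2366.40).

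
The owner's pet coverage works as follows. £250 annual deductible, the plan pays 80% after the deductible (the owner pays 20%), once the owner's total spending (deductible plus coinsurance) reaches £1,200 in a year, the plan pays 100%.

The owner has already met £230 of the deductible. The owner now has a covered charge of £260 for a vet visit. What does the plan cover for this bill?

Remaining deductible: £250 − £230 = £20.
The remaining £240 (= £260 − £20) moves to coinsurance.
Coinsurance: £240 × 20% = £48.
That puts the owner's cost at £20 + £48 = £68 before any cap.
Cumulative spending £230 + £68 = £298 stays under the £1,200 maximum.
The plan picks up £260 − £68 = £192.

£192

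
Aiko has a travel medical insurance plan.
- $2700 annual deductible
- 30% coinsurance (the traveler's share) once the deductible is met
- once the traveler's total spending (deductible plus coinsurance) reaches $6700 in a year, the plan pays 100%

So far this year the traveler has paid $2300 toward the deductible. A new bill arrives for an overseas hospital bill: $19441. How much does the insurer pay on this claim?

$15041

Deductible still to meet: $2700 − $2300 = $400.
The remaining $19041 (= $19441 − $400) moves to coinsurance.
30% of $19041 = $5712.30 falls to the traveler.
That puts the traveler's cost at $400 + $5712.30 = $6112.30 before any cap.
Year-to-date out-of-pocket would reach $2300 + $6112.30 = $8412.30, above the $6700 maximum, so the traveler pays only $6700 − $2300 = $4400.
Insurer pays the balance: $19441 − $4400 = $15041.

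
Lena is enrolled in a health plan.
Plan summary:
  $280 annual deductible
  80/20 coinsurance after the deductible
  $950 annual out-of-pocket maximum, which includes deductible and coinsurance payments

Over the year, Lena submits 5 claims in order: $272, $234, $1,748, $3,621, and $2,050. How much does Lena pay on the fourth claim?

#1 ($272): fully absorbed by the deductible. Patient pays $272; OOP now $272.
#2 ($234): $8 to deductible, leaving $226; patient's 20% is $45.20. Cost to patient: $53.20. OOP to date $325.20.
#3 ($1,748): 20% coinsurance on $1,748 = $349.60. Cost to patient: $349.60. OOP to date $674.80.
#4 ($3,621): 20% coinsurance on $3,621 = $724.20. OOP would hit $1,399 > $950, so the cap limits the patient to $950 − $674.80 = $275.20.

$275.20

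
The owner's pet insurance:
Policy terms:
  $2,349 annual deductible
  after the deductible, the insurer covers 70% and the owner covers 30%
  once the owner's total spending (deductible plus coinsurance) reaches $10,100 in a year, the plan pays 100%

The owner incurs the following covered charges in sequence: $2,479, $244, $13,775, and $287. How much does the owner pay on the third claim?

Claim 1 ($2,479): deductible takes $2,349, $130 remains; coinsurance $130 × 30% = $39. Cost to owner: $2,388. OOP to date $2,388.
Claim 2 ($244): deductible met; 30% of $244 = $73.20. Owner owes $73.20 (running OOP $2,461.20).
Claim 3 ($13,775): 30% coinsurance on $13,775 = $4,132.50. Owner owes $4,132.50 (running OOP $6,593.70).

$4,132.50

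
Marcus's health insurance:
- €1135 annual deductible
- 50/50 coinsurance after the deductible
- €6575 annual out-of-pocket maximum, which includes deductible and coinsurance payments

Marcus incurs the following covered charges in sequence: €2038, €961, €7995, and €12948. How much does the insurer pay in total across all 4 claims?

Bill 1, €2038: €1135 finishes the deductible; €903 goes to coinsurance; 50% of €903 = €451.50. Cost to patient: €1586.50. OOP to date €1586.50. Insurer: €2038 − €1586.50 = €451.50.
Bill 2, €961: 50% coinsurance on €961 = €480.50. Patient pays €480.50; OOP now €2067. Insurer: €961 − €480.50 = €480.50.
Bill 3, €7995: 50% coinsurance on €7995 = €3997.50. Patient pays €3997.50; OOP now €6064.50. Plan pays €7995 − €3997.50 = €3997.50.
Bill 4, €12948: 50% coinsurance on €12948 = €6474. Adding that to €6064.50 gives €12538.50, past the €6575 cap; patient pays only €6575 − €6064.50 = €510.50. Insurer: €12948 − €510.50 = €12437.50.
Insurer total: €451.50 + €480.50 + €3997.50 + €12437.50 = €17367.

€17367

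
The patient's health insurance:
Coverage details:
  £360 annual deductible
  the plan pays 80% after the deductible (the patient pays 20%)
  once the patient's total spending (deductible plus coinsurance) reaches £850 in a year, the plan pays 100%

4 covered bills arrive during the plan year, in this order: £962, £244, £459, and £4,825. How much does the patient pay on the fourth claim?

£229

Claim 1 — £962: £360 to deductible, leaving £602; coinsurance £602 × 20% = £120.40. Patient owes £480.40 (running OOP £480.40).
Claim 2 — £244: 20% coinsurance on £244 = £48.80. Cost to patient: £48.80. OOP to date £529.20.
Claim 3 — £459: deductible already satisfied, so patient's share is 20% × £459 = £91.80. Cost to patient: £91.80. OOP to date £621.
Claim 4 — £4,825: deductible met; 20% of £4,825 = £965. That would push OOP to £1,586, over the £850 cap, so patient pays £850 − £621 = £229.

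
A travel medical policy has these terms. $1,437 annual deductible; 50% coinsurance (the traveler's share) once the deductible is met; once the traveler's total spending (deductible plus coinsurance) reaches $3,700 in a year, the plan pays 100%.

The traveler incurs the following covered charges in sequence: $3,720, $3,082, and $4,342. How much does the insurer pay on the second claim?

#1 ($3,720): deductible takes $1,437, $2,283 remains; traveler's 50% is $1,141.50. Traveler owes $2,578.50 (running OOP $2,578.50). Insurer: $3,720 − $2,578.50 = $1,141.50.
#2 ($3,082): deductible met; 50% of $3,082 = $1,541. That would push OOP to $4,119.50, over the $3,700 cap, so traveler pays $3,700 − $2,578.50 = $1,121.50. Plan pays $3,082 − $1,121.50 = $1,960.50.

$1,960.50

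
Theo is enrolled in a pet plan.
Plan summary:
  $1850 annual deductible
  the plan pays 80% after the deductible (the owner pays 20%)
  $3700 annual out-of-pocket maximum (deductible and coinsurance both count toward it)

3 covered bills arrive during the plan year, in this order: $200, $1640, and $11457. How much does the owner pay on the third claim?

Bill 1, $200: fully absorbed by the deductible. Owner pays $200; OOP now $200.
Bill 2, $1640: entire amount goes to the deductible. Cost to owner: $1640. OOP to date $1840.
Bill 3, $11457: deductible takes $10, $11447 remains; 20% of $11447 = $2289.40. Together that's $10 + $2289.40 = $2299.40. Adding that to $1840 gives $4139.40, past the $3700 cap; owner pays only $3700 − $1840 = $1860.

$1860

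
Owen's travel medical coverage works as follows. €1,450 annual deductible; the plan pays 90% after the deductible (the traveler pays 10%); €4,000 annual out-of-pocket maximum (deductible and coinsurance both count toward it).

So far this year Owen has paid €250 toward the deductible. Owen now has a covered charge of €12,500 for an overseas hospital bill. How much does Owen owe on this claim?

€2,330

Remaining deductible: €1,450 − €250 = €1,200.
The remaining €11,300 (= €12,500 − €1,200) moves to coinsurance.
Coinsurance: €11,300 × 10% = €1,130.
That puts the traveler's cost at €1,200 + €1,130 = €2,330 before any cap.
Total out-of-pocket so far would be €250 + €2,330 = €2,580, below the €4,000 cap — no reduction.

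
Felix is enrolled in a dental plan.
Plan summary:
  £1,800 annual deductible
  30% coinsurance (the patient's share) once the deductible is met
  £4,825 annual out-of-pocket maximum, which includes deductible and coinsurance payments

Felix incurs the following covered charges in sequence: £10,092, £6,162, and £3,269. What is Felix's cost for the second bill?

Bill 1, £10,092: £1,800 finishes the deductible; £8,292 goes to coinsurance; patient's 30% is £2,487.60. Patient pays £4,287.60; OOP now £4,287.60.
Bill 2, £6,162: deductible met; 30% of £6,162 = £1,848.60. That would push OOP to £6,136.20, over the £4,825 cap, so patient pays £4,825 − £4,287.60 = £537.40.

£537.40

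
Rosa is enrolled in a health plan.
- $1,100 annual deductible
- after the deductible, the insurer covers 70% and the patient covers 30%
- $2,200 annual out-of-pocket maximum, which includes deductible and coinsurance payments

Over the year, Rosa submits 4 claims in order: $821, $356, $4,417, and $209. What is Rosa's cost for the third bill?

Bill 1, $821: entire amount goes to the deductible. Patient pays $821; OOP now $821.
Bill 2, $356: $279 finishes the deductible; $77 goes to coinsurance; coinsurance $77 × 30% = $23.10. Cost to patient: $302.10. OOP to date $1,123.10.
Bill 3, $4,417: deductible already satisfied, so patient's share is 30% × $4,417 = $1,325.10. That would push OOP to $2,448.20, over the $2,200 cap, so patient pays $2,200 − $1,123.10 = $1,076.90.

$1,076.90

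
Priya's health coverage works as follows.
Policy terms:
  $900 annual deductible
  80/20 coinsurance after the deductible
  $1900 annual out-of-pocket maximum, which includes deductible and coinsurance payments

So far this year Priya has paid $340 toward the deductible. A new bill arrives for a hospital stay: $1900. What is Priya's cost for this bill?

$828

$340 of the $900 deductible is already met, leaving $560.
That leaves $1900 − $560 = $1340 for coinsurance.
Coinsurance: $1340 × 20% = $268.
Patient responsibility before any cap: $560 + $268 = $828.
Total out-of-pocket so far would be $340 + $828 = $1168, below the $1900 cap — no reduction.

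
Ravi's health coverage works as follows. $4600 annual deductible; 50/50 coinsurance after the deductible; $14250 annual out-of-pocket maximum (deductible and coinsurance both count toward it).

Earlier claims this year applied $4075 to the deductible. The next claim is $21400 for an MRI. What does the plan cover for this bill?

$11225

Remaining deductible: $4600 − $4075 = $525.
The remaining $20875 (= $21400 − $525) moves to coinsurance.
Patient's 50% share of $20875 is $10437.50.
So the patient owes $525 + $10437.50 = $10962.50 before any cap.
Year-to-date out-of-pocket would reach $4075 + $10962.50 = $15037.50, above the $14250 maximum, so the patient pays only $14250 − $4075 = $10175.
The plan picks up $21400 − $10175 = $11225.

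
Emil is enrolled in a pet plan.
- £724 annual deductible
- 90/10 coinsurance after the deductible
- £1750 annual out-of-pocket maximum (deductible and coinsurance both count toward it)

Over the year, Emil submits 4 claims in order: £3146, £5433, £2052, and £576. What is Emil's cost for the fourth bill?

£35.30

Claim 1 (£3146): £724 finishes the deductible; £2422 goes to coinsurance; owner's 10% is £242.20. Owner pays £966.20; OOP now £966.20.
Claim 2 (£5433): 10% coinsurance on £5433 = £543.30. Owner owes £543.30 (running OOP £1509.50).
Claim 3 (£2052): 10% coinsurance on £2052 = £205.20. Cost to owner: £205.20. OOP to date £1714.70.
Claim 4 (£576): 10% coinsurance on £576 = £57.60. OOP would hit £1772.30 > £1750, so the cap limits the owner to £1750 − £1714.70 = £35.30.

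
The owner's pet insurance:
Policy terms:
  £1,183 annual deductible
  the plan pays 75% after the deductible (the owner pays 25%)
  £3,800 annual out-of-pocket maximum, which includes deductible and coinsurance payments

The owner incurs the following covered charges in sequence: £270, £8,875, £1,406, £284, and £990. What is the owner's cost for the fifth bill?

Bill 1, £270: fully absorbed by the deductible. Owner owes £270 (running OOP £270).
Bill 2, £8,875: £913 to deductible, leaving £7,962; 25% of £7,962 = £1,990.50. Owner owes £2,903.50 (running OOP £3,173.50).
Bill 3, £1,406: deductible met; 25% of £1,406 = £351.50. Cost to owner: £351.50. OOP to date £3,525.
Bill 4, £284: deductible already satisfied, so owner's share is 25% × £284 = £71. Cost to owner: £71. OOP to date £3,596.
Bill 5, £990: deductible met; 25% of £990 = £247.50. That would push OOP to £3,843.50, over the £3,800 cap, so owner pays £3,800 − £3,596 = £204.

£204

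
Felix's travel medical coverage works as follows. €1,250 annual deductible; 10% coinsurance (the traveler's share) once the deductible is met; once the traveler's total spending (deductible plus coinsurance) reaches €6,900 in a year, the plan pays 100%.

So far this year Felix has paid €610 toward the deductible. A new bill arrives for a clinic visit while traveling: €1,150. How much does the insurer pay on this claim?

€459

€610 of the €1,250 deductible is already met, leaving €640.
That leaves €1,150 − €640 = €510 for coinsurance.
Traveler's 10% share of €510 is €51.
That puts the traveler's cost at €640 + €51 = €691 before any cap.
Year-to-date out-of-pocket becomes €610 + €691 = €1,301, still under the €6,900 maximum, so no cap applies.
Insurer pays the balance: €1,150 − €691 = €459.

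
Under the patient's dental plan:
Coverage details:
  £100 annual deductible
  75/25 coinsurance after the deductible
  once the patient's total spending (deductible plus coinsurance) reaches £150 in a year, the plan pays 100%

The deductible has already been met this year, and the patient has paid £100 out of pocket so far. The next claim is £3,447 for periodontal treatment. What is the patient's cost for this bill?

£50

With the deductible met, the entire £3,447 is subject to coinsurance.
Patient's 25% share of £3,447 is £861.75.
Year-to-date out-of-pocket would reach £100 + £861.75 = £961.75, above the £150 maximum, so the patient pays only £150 − £100 = £50.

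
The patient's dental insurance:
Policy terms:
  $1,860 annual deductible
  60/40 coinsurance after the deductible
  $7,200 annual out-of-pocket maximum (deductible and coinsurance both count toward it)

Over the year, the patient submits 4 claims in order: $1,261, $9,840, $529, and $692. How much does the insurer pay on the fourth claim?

Claim 1 — $1,261: entire amount goes to the deductible. Patient pays $1,261; OOP now $1,261. Insurer: $1,261 − $1,261 = $0.
Claim 2 — $9,840: $599 finishes the deductible; $9,241 goes to coinsurance; 40% of $9,241 = $3,696.40. Patient pays $4,295.40; OOP now $5,556.40. Insurer: $9,840 − $4,295.40 = $5,544.60.
Claim 3 — $529: deductible met; 40% of $529 = $211.60. Cost to patient: $211.60. OOP to date $5,768. Plan pays $529 − $211.60 = $317.40.
Claim 4 — $692: 40% coinsurance on $692 = $276.80. Patient pays $276.80; OOP now $6,044.80. Insurer: $692 − $276.80 = $415.20.

$415.20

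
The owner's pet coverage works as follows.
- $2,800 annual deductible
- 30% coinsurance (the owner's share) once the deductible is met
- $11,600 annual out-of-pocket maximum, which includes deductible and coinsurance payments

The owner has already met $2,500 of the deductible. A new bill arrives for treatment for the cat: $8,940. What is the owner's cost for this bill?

Deductible still to meet: $2,800 − $2,500 = $300.
That leaves $8,940 − $300 = $8,640 for coinsurance.
Owner's 30% share of $8,640 is $2,592.
Owner responsibility before any cap: $300 + $2,592 = $2,892.
Cumulative spending $2,500 + $2,892 = $5,392 stays under the $11,600 maximum.

$2,892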